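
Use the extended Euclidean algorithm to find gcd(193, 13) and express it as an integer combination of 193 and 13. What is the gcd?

1

Euclidean algorithm:
193 = 14*13 + 11
13 = 1*11 + 2
11 = 5*2 + 1
2 = 2*1 + 0
gcd(193, 13) = 1.
Working backward:
1 = 11 − 5·2
1 = −5·13 + 6·11
1 = 6·193 − 89·13
So 1 = (6)·193 + (-89)·13.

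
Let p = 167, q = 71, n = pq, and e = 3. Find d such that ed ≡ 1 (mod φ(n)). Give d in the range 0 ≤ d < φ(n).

φ(n) = (p−1)(q−1) = 166·70 = 11620.
Need d with 3·d ≡ 1 (mod 11620). Apply the extended Euclidean algorithm:
11620 = 3873*3 + 1
3 = 3*1 + 0
Back-substitute:
1 = 11620 − 3873·3
So 3·(-3873) ≡ 1 (mod 11620), hence d ≡ -3873 ≡ 7747 (mod 11620).

7747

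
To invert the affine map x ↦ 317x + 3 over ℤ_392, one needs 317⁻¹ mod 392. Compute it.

gcd(392, 317) by repeated division:
392 = 1·317 + 75
317 = 4·75 + 17
75 = 4·17 + 7
17 = 2·7 + 3
7 = 2·3 + 1
3 = 3·1 + 0
gcd = 1, so the inverse exists. Back-substitute:
1 = 7 − 2·3
1 = −2·17 + 5·7
1 = 5·75 − 22·17
1 = −22·317 + 93·75
1 = 93·392 − 115·317
So 317·(-115) ≡ 1 (mod 392), and -115 ≡ 277 (mod 392).

277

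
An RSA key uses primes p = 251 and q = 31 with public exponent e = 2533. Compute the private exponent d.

2197

φ(n) = (p−1)(q−1) = 250·30 = 7500.
Need d with 2533·d ≡ 1 (mod 7500). Apply the extended Euclidean algorithm:
7500 = 2·2533 + 2434
2533 = 1·2434 + 99
2434 = 24·99 + 58
99 = 1·58 + 41
58 = 1·41 + 17
41 = 2·17 + 7
17 = 2·7 + 3
7 = 2·3 + 1
3 = 3·1 + 0
Back-substitute:
1 = 7 − 2·3
1 = −2·17 + 5·7
1 = 5·41 − 12·17
1 = −12·58 + 17·41
1 = 17·99 − 29·58
1 = −29·2434 + 713·99
1 = 713·2533 − 742·2434
1 = −742·7500 + 2197·2533
So 2533·2197 ≡ 1 (mod 7500), hence d = 2197.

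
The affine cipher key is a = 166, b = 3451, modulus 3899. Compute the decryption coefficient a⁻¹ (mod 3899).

Run Euclid on (3899, 166):
3899 = 23×166 + 81
166 = 2×81 + 4
81 = 20×4 + 1
4 = 4×1 + 0
gcd = 1, so the inverse exists. Back-substitute:
1 = 81 − 20·4
1 = −20·166 + 41·81
1 = 41·3899 − 963·166
Thus 166·(-963) ≡ 1 (mod 3899); reducing, -963 mod 3899 = 2936.

2936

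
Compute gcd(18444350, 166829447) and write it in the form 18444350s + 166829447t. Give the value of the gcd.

1

Apply Euclid's algorithm to 166829447 and 18444350:
166829447 = 9·18444350 + 830297
18444350 = 22·830297 + 177816
830297 = 4·177816 + 119033
177816 = 1·119033 + 58783
119033 = 2·58783 + 1467
58783 = 40·1467 + 103
1467 = 14·103 + 25
103 = 4·25 + 3
25 = 8·3 + 1
3 = 3·1 + 0
gcd(18444350, 166829447) = 1.
Back-substituting:
1 = 25 − 8·3
1 = −8·103 + 33·25
1 = 33·1467 − 470·103
1 = −470·58783 + 18833·1467
1 = 18833·119033 − 38136·58783
1 = −38136·177816 + 56969·119033
1 = 56969·830297 − 266012·177816
1 = −266012·18444350 + 5909233·830297
1 = 5909233·166829447 − 53449109·18444350
So 1 = (5909233)·166829447 + (-53449109)·18444350.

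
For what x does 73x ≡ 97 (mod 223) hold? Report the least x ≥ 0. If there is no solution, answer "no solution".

206

First find gcd(73, 223):
223 = 3×73 + 4
73 = 18×4 + 1
4 = 4×1 + 0
gcd = 1, so a unique solution mod 223 exists.
Back-substitute for the Bézout coefficients:
1 = 73 − 18·4
1 = −18·223 + 55·73
So 73·(55) ≡ 1 (mod 223), giving 73⁻¹ ≡ 55.
x ≡ 73⁻¹·97 ≡ 55·97 ≡ 206 (mod 223).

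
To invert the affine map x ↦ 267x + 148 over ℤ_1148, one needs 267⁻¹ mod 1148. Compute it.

Run Euclid on (1148, 267):
1148 = 4·267 + 80
267 = 3·80 + 27
80 = 2·27 + 26
27 = 1·26 + 1
26 = 26·1 + 0
Since gcd(267, 1148) = 1, back-substitute to write 1 as a combination:
1 = 27 − 26
1 = −80 + 3·27
1 = 3·267 − 10·80
1 = −10·1148 + 43·267
So 267·43 ≡ 1 (mod 1148).

43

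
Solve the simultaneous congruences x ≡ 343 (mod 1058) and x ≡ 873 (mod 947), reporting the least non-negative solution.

Write x = 343 + 1058·k. Then 1058·k ≡ 873 − 343 ≡ 530 (mod 947).
Need 1058⁻¹ mod 947. Extended Euclid on (947, 111):
947 = 8*111 + 59
111 = 1*59 + 52
59 = 1*52 + 7
52 = 7*7 + 3
7 = 2*3 + 1
3 = 3*1 + 0
Back-substitute:
1 = 7 − 2·3
1 = −2·52 + 15·7
1 = 15·59 − 17·52
1 = −17·111 + 32·59
1 = 32·947 − 273·111
1058⁻¹ ≡ 674 (mod 947), so k ≡ 674·530 ≡ 201 (mod 947).
x = 343 + 1058·201 = 213001.

213001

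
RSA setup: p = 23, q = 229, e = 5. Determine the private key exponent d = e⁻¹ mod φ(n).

4013

φ(n) = (p−1)(q−1) = 22·228 = 5016.
Need d with 5·d ≡ 1 (mod 5016). Apply the extended Euclidean algorithm:
5016 = 1003*5 + 1
5 = 5*1 + 0
Back-substitute:
1 = 5016 − 1003·5
So 5·(-1003) ≡ 1 (mod 5016), hence d ≡ -1003 ≡ 4013 (mod 5016).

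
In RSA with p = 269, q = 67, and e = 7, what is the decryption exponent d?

2527

φ(n) = (p−1)(q−1) = 268·66 = 17688.
Need d with 7·d ≡ 1 (mod 17688). Apply the extended Euclidean algorithm:
17688 = 2526×7 + 6
7 = 1×6 + 1
6 = 6×1 + 0
Back-substitute:
1 = 7 − 6
1 = −17688 + 2527·7
So 7·2527 ≡ 1 (mod 17688), hence d = 2527.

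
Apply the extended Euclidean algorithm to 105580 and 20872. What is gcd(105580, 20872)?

Apply Euclid's algorithm to 105580 and 20872:
105580 = 5*20872 + 1220
20872 = 17*1220 + 132
1220 = 9*132 + 32
132 = 4*32 + 4
32 = 8*4 + 0
gcd(105580, 20872) = 4.
Back-substituting:
4 = 132 − 4·32
4 = −4·1220 + 37·132
4 = 37·20872 − 633·1220
4 = −633·105580 + 3202·20872
So 4 = (-633)·105580 + (3202)·20872.

4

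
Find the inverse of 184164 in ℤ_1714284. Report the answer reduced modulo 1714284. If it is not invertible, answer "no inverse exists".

no inverse exists

Compute gcd(184164, 1714284):
1714284 = 9·184164 + 56808
184164 = 3·56808 + 13740
56808 = 4·13740 + 1848
13740 = 7·1848 + 804
1848 = 2·804 + 240
804 = 3·240 + 84
240 = 2·84 + 72
84 = 1·72 + 12
72 = 6·12 + 0
Since gcd = 12 > 1, 184164 is not a unit mod 1714284.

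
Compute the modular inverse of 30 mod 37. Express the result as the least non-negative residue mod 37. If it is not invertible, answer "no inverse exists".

21

gcd(37, 30) by repeated division:
37 = 1·30 + 7
30 = 4·7 + 2
7 = 3·2 + 1
2 = 2·1 + 0
gcd = 1, so the inverse exists. Back-substitute:
1 = 7 − 3·2
1 = −3·30 + 13·7
1 = 13·37 − 16·30
So 30·(-16) ≡ 1 (mod 37), and -16 ≡ 21 (mod 37).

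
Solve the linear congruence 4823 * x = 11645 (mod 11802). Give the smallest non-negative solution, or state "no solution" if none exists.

no solution

gcd(4823, 11802):
11802 = 2×4823 + 2156
4823 = 2×2156 + 511
2156 = 4×511 + 112
511 = 4×112 + 63
112 = 1×63 + 49
63 = 1×49 + 14
49 = 3×14 + 7
14 = 2×7 + 0
gcd = 7, but 7 ∤ 11645, so the congruence has no solution.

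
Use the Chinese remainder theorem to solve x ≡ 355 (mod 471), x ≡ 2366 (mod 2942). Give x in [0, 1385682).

1205644

Write x = 355 + 471·k. Then 471·k ≡ 2366 − 355 ≡ 2011 (mod 2942).
Need 471⁻¹ mod 2942. Extended Euclid on (2942, 471):
2942 = 6·471 + 116
471 = 4·116 + 7
116 = 16·7 + 4
7 = 1·4 + 3
4 = 1·3 + 1
3 = 3·1 + 0
Back-substitute:
1 = 4 − 3
1 = −7 + 2·4
1 = 2·116 − 33·7
1 = −33·471 + 134·116
1 = 134·2942 − 837·471
471⁻¹ ≡ 2105 (mod 2942), so k ≡ 2105·2011 ≡ 2559 (mod 2942).
x = 355 + 471·2559 = 1205644.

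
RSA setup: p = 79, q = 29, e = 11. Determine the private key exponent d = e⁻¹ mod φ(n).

φ(n) = (p−1)(q−1) = 78·28 = 2184.
Need d with 11·d ≡ 1 (mod 2184). Apply the extended Euclidean algorithm:
2184 = 198×11 + 6
11 = 1×6 + 5
6 = 1×5 + 1
5 = 5×1 + 0
Back-substitute:
1 = 6 − 5
1 = −11 + 2·6
1 = 2·2184 − 397·11
So 11·(-397) ≡ 1 (mod 2184), hence d ≡ -397 ≡ 1787 (mod 2184).

1787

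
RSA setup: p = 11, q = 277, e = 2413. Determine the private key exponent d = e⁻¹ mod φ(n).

φ(n) = (p−1)(q−1) = 10·276 = 2760.
Need d with 2413·d ≡ 1 (mod 2760). Apply the extended Euclidean algorithm:
2760 = 1·2413 + 347
2413 = 6·347 + 331
347 = 1·331 + 16
331 = 20·16 + 11
16 = 1·11 + 5
11 = 2·5 + 1
5 = 5·1 + 0
Back-substitute:
1 = 11 − 2·5
1 = −2·16 + 3·11
1 = 3·331 − 62·16
1 = −62·347 + 65·331
1 = 65·2413 − 452·347
1 = −452·2760 + 517·2413
So 2413·517 ≡ 1 (mod 2760), hence d = 517.

517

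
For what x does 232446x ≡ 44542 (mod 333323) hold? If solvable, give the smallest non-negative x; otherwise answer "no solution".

First find gcd(232446, 333323):
333323 = 1·232446 + 100877
232446 = 2·100877 + 30692
100877 = 3·30692 + 8801
30692 = 3·8801 + 4289
8801 = 2·4289 + 223
4289 = 19·223 + 52
223 = 4·52 + 15
52 = 3·15 + 7
15 = 2·7 + 1
7 = 7·1 + 0
gcd = 1, so a unique solution mod 333323 exists.
Back-substitute for the Bézout coefficients:
1 = 15 − 2·7
1 = −2·52 + 7·15
1 = 7·223 − 30·52
1 = −30·4289 + 577·223
1 = 577·8801 − 1184·4289
1 = −1184·30692 + 4129·8801
1 = 4129·100877 − 13571·30692
1 = −13571·232446 + 31271·100877
1 = 31271·333323 − 44842·232446
So 232446·(-44842) ≡ 1 (mod 333323), giving 232446⁻¹ ≡ 288481.
x ≡ 232446⁻¹·44542 ≡ 288481·44542 ≡ 252375 (mod 333323).

252375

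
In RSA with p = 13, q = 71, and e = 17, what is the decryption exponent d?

φ(n) = (p−1)(q−1) = 12·70 = 840.
Need d with 17·d ≡ 1 (mod 840). Apply the extended Euclidean algorithm:
840 = 49·17 + 7
17 = 2·7 + 3
7 = 2·3 + 1
3 = 3·1 + 0
Back-substitute:
1 = 7 − 2·3
1 = −2·17 + 5·7
1 = 5·840 − 247·17
So 17·(-247) ≡ 1 (mod 840), hence d ≡ -247 ≡ 593 (mod 840).

593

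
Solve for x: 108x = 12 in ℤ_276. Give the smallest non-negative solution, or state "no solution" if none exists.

18

First find gcd(108, 276):
276 = 2×108 + 60
108 = 1×60 + 48
60 = 1×48 + 12
48 = 4×12 + 0
gcd = 12 and 12 | 12, so solutions exist. Divide through by 12: 9x ≡ 1 (mod 23).
Now find 9⁻¹ mod 23:
23 = 2×9 + 5
9 = 1×5 + 4
5 = 1×4 + 1
4 = 4×1 + 0
Back-substitute:
1 = 5 − 4
1 = −9 + 2·5
1 = 2·23 − 5·9
So 9·(-5) ≡ 1 (mod 23), i.e. 9⁻¹ ≡ 18.
Then x ≡ 18·1 ≡ 18 (mod 23); the smallest non-negative solution is x = 18.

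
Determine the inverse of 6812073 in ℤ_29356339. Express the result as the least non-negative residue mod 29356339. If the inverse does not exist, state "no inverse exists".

13453635

Run Euclid on (29356339, 6812073):
29356339 = 4*6812073 + 2108047
6812073 = 3*2108047 + 487932
2108047 = 4*487932 + 156319
487932 = 3*156319 + 18975
156319 = 8*18975 + 4519
18975 = 4*4519 + 899
4519 = 5*899 + 24
899 = 37*24 + 11
24 = 2*11 + 2
11 = 5*2 + 1
2 = 2*1 + 0
gcd = 1, so the inverse exists. Back-substitute:
1 = 11 − 5·2
1 = −5·24 + 11·11
1 = 11·899 − 412·24
1 = −412·4519 + 2071·899
1 = 2071·18975 − 8696·4519
1 = −8696·156319 + 71639·18975
1 = 71639·487932 − 223613·156319
1 = −223613·2108047 + 966091·487932
1 = 966091·6812073 − 3121886·2108047
1 = −3121886·29356339 + 13453635·6812073
So 6812073·13453635 ≡ 1 (mod 29356339).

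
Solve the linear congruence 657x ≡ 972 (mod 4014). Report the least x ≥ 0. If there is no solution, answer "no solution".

142

First find gcd(657, 4014):
4014 = 6×657 + 72
657 = 9×72 + 9
72 = 8×9 + 0
gcd = 9 and 9 | 972, so solutions exist. Divide through by 9: 73x ≡ 108 (mod 446).
Now find 73⁻¹ mod 446:
446 = 6×73 + 8
73 = 9×8 + 1
8 = 8×1 + 0
Back-substitute:
1 = 73 − 9·8
1 = −9·446 + 55·73
So 73⁻¹ ≡ 55 (mod 446).
Then x ≡ 55·108 ≡ 142 (mod 446); the smallest non-negative solution is x = 142.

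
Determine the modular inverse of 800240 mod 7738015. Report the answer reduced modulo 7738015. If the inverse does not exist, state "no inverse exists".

no inverse exists

Euclidean algorithm on 7738015, 800240:
7738015 = 9·800240 + 535855
800240 = 1·535855 + 264385
535855 = 2·264385 + 7085
264385 = 37·7085 + 2240
7085 = 3·2240 + 365
2240 = 6·365 + 50
365 = 7·50 + 15
50 = 3·15 + 5
15 = 3·5 + 0
The gcd is 5, not 1, hence no inverse exists.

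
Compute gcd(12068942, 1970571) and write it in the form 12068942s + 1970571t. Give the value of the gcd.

1

Apply Euclid's algorithm to 12068942 and 1970571:
12068942 = 6×1970571 + 245516
1970571 = 8×245516 + 6443
245516 = 38×6443 + 682
6443 = 9×682 + 305
682 = 2×305 + 72
305 = 4×72 + 17
72 = 4×17 + 4
17 = 4×4 + 1
4 = 4×1 + 0
gcd(12068942, 1970571) = 1.
Back-substituting:
1 = 17 − 4·4
1 = −4·72 + 17·17
1 = 17·305 − 72·72
1 = −72·682 + 161·305
1 = 161·6443 − 1521·682
1 = −1521·245516 + 57959·6443
1 = 57959·1970571 − 465193·245516
1 = −465193·12068942 + 2849117·1970571
So 1 = (-465193)·12068942 + (2849117)·1970571.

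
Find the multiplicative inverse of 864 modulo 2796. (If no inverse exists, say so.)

Euclidean algorithm on 2796, 864:
2796 = 3*864 + 204
864 = 4*204 + 48
204 = 4*48 + 12
48 = 4*12 + 0
Since gcd = 12 > 1, 864 is not a unit mod 2796.

no inverse exists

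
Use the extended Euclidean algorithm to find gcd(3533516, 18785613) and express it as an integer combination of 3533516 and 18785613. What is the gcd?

7

Apply Euclid's algorithm to 18785613 and 3533516:
18785613 = 5×3533516 + 1118033
3533516 = 3×1118033 + 179417
1118033 = 6×179417 + 41531
179417 = 4×41531 + 13293
41531 = 3×13293 + 1652
13293 = 8×1652 + 77
1652 = 21×77 + 35
77 = 2×35 + 7
35 = 5×7 + 0
gcd(3533516, 18785613) = 7.
Back-substituting:
7 = 77 − 2·35
7 = −2·1652 + 43·77
7 = 43·13293 − 346·1652
7 = −346·41531 + 1081·13293
7 = 1081·179417 − 4670·41531
7 = −4670·1118033 + 29101·179417
7 = 29101·3533516 − 91973·1118033
7 = −91973·18785613 + 488966·3533516
So 7 = (-91973)·18785613 + (488966)·3533516.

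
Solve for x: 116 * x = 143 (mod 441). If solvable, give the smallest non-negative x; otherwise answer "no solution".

370

First find gcd(116, 441):
441 = 3·116 + 93
116 = 1·93 + 23
93 = 4·23 + 1
23 = 23·1 + 0
gcd = 1, so a unique solution mod 441 exists.
Back-substitute for the Bézout coefficients:
1 = 93 − 4·23
1 = −4·116 + 5·93
1 = 5·441 − 19·116
So 116·(-19) ≡ 1 (mod 441), giving 116⁻¹ ≡ 422.
x ≡ 116⁻¹·143 ≡ 422·143 ≡ 370 (mod 441).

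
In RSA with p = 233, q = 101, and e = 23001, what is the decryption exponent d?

21801

φ(n) = (p−1)(q−1) = 232·100 = 23200.
Need d with 23001·d ≡ 1 (mod 23200). Apply the extended Euclidean algorithm:
23200 = 1×23001 + 199
23001 = 115×199 + 116
199 = 1×116 + 83
116 = 1×83 + 33
83 = 2×33 + 17
33 = 1×17 + 16
17 = 1×16 + 1
16 = 16×1 + 0
Back-substitute:
1 = 17 − 16
1 = −33 + 2·17
1 = 2·83 − 5·33
1 = −5·116 + 7·83
1 = 7·199 − 12·116
1 = −12·23001 + 1387·199
1 = 1387·23200 − 1399·23001
So 23001·(-1399) ≡ 1 (mod 23200), hence d ≡ -1399 ≡ 21801 (mod 23200).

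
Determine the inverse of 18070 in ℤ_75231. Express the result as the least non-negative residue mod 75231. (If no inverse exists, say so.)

Euclidean algorithm on 75231, 18070:
75231 = 4*18070 + 2951
18070 = 6*2951 + 364
2951 = 8*364 + 39
364 = 9*39 + 13
39 = 3*13 + 0
The gcd is 13, not 1, hence no inverse exists.

no inverse exists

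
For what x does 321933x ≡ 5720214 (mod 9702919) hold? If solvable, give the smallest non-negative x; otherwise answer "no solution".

4725298

First find gcd(321933, 9702919):
9702919 = 30×321933 + 44929
321933 = 7×44929 + 7430
44929 = 6×7430 + 349
7430 = 21×349 + 101
349 = 3×101 + 46
101 = 2×46 + 9
46 = 5×9 + 1
9 = 9×1 + 0
gcd = 1, so a unique solution mod 9702919 exists.
Back-substitute for the Bézout coefficients:
1 = 46 − 5·9
1 = −5·101 + 11·46
1 = 11·349 − 38·101
1 = −38·7430 + 809·349
1 = 809·44929 − 4892·7430
1 = −4892·321933 + 35053·44929
1 = 35053·9702919 − 1056482·321933
So 321933·(-1056482) ≡ 1 (mod 9702919), giving 321933⁻¹ ≡ 8646437.
x ≡ 321933⁻¹·5720214 ≡ 8646437·5720214 ≡ 4725298 (mod 9702919).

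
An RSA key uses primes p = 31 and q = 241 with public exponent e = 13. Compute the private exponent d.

3877

φ(n) = (p−1)(q−1) = 30·240 = 7200.
Need d with 13·d ≡ 1 (mod 7200). Apply the extended Euclidean algorithm:
7200 = 553·13 + 11
13 = 1·11 + 2
11 = 5·2 + 1
2 = 2·1 + 0
Back-substitute:
1 = 11 − 5·2
1 = −5·13 + 6·11
1 = 6·7200 − 3323·13
So 13·(-3323) ≡ 1 (mod 7200), hence d ≡ -3323 ≡ 3877 (mod 7200).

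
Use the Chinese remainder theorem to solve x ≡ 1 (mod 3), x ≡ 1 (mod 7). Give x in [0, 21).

1

Write x = 1 + 3·k. Then 3·k ≡ 1 − 1 ≡ 0 (mod 7).
Need 3⁻¹ mod 7. Extended Euclid on (7, 3):
7 = 2×3 + 1
3 = 3×1 + 0
Back-substitute:
1 = 7 − 2·3
3⁻¹ ≡ 5 (mod 7), so k ≡ 5·0 ≡ 0 (mod 7).
x = 1 + 3·0 = 1.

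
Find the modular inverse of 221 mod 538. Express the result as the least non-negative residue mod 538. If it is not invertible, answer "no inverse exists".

297

gcd(538, 221) by repeated division:
538 = 2·221 + 96
221 = 2·96 + 29
96 = 3·29 + 9
29 = 3·9 + 2
9 = 4·2 + 1
2 = 2·1 + 0
gcd = 1, so the inverse exists. Back-substitute:
1 = 9 − 4·2
1 = −4·29 + 13·9
1 = 13·96 − 43·29
1 = −43·221 + 99·96
1 = 99·538 − 241·221
Hence 221⁻¹ ≡ -241 ≡ 297 (mod 538).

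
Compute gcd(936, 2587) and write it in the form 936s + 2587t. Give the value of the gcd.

Repeated division:
2587 = 2·936 + 715
936 = 1·715 + 221
715 = 3·221 + 52
221 = 4·52 + 13
52 = 4·13 + 0
gcd(936, 2587) = 13.
Express as a combination:
13 = 221 − 4·52
13 = −4·715 + 13·221
13 = 13·936 − 17·715
13 = −17·2587 + 47·936
So 13 = (-17)·2587 + (47)·936.

13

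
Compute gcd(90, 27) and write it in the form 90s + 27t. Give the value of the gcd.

9

Repeated division:
90 = 3×27 + 9
27 = 3×9 + 0
gcd(90, 27) = 9.
Working backward:
9 = 90 − 3·27
So 9 = (1)·90 + (-3)·27.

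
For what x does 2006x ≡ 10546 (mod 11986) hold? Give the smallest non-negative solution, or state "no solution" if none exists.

3423

First find gcd(2006, 11986):
11986 = 5*2006 + 1956
2006 = 1*1956 + 50
1956 = 39*50 + 6
50 = 8*6 + 2
6 = 3*2 + 0
gcd = 2 and 2 | 10546, so solutions exist. Divide through by 2: 1003x ≡ 5273 (mod 5993).
Now find 1003⁻¹ mod 5993:
5993 = 5×1003 + 978
1003 = 1×978 + 25
978 = 39×25 + 3
25 = 8×3 + 1
3 = 3×1 + 0
Back-substitute:
1 = 25 − 8·3
1 = −8·978 + 313·25
1 = 313·1003 − 321·978
1 = −321·5993 + 1918·1003
So 1003⁻¹ ≡ 1918 (mod 5993).
Then x ≡ 1918·5273 ≡ 3423 (mod 5993); the smallest non-negative solution is x = 3423.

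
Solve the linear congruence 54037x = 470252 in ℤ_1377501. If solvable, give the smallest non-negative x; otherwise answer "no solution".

First find gcd(54037, 1377501):
1377501 = 25·54037 + 26576
54037 = 2·26576 + 885
26576 = 30·885 + 26
885 = 34·26 + 1
26 = 26·1 + 0
gcd = 1, so a unique solution mod 1377501 exists.
Back-substitute for the Bézout coefficients:
1 = 885 − 34·26
1 = −34·26576 + 1021·885
1 = 1021·54037 − 2076·26576
1 = −2076·1377501 + 52921·54037
So 54037·(52921) ≡ 1 (mod 1377501), giving 54037⁻¹ ≡ 52921.
x ≡ 54037⁻¹·470252 ≡ 52921·470252 ≡ 273026 (mod 1377501).

273026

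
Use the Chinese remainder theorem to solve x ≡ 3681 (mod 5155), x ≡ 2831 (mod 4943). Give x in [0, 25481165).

4550391

Write x = 3681 + 5155·k. Then 5155·k ≡ 2831 − 3681 ≡ 4093 (mod 4943).
Need 5155⁻¹ mod 4943. Extended Euclid on (4943, 212):
4943 = 23×212 + 67
212 = 3×67 + 11
67 = 6×11 + 1
11 = 11×1 + 0
Back-substitute:
1 = 67 − 6·11
1 = −6·212 + 19·67
1 = 19·4943 − 443·212
5155⁻¹ ≡ 4500 (mod 4943), so k ≡ 4500·4093 ≡ 882 (mod 4943).
x = 3681 + 5155·882 = 4550391.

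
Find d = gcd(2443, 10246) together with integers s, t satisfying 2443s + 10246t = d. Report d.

1

Apply Euclid's algorithm to 10246 and 2443:
10246 = 4·2443 + 474
2443 = 5·474 + 73
474 = 6·73 + 36
73 = 2·36 + 1
36 = 36·1 + 0
gcd(2443, 10246) = 1.
Express as a combination:
1 = 73 − 2·36
1 = −2·474 + 13·73
1 = 13·2443 − 67·474
1 = −67·10246 + 281·2443
So 1 = (-67)·10246 + (281)·2443.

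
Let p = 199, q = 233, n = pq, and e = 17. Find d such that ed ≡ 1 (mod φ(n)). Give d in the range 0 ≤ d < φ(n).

21617

φ(n) = (p−1)(q−1) = 198·232 = 45936.
Need d with 17·d ≡ 1 (mod 45936). Apply the extended Euclidean algorithm:
45936 = 2702*17 + 2
17 = 8*2 + 1
2 = 2*1 + 0
Back-substitute:
1 = 17 − 8·2
1 = −8·45936 + 21617·17
So 17·21617 ≡ 1 (mod 45936), hence d = 21617.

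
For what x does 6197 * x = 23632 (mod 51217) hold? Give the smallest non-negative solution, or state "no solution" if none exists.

First find gcd(6197, 51217):
51217 = 8·6197 + 1641
6197 = 3·1641 + 1274
1641 = 1·1274 + 367
1274 = 3·367 + 173
367 = 2·173 + 21
173 = 8·21 + 5
21 = 4·5 + 1
5 = 5·1 + 0
gcd = 1, so a unique solution mod 51217 exists.
Back-substitute for the Bézout coefficients:
1 = 21 − 4·5
1 = −4·173 + 33·21
1 = 33·367 − 70·173
1 = −70·1274 + 243·367
1 = 243·1641 − 313·1274
1 = −313·6197 + 1182·1641
1 = 1182·51217 − 9769·6197
So 6197·(-9769) ≡ 1 (mod 51217), giving 6197⁻¹ ≡ 41448.
x ≡ 6197⁻¹·23632 ≡ 41448·23632 ≡ 25228 (mod 51217).

25228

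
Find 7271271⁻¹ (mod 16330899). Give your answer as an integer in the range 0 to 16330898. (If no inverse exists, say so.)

Euclidean algorithm on 16330899, 7271271:
16330899 = 2·7271271 + 1788357
7271271 = 4·1788357 + 117843
1788357 = 15·117843 + 20712
117843 = 5·20712 + 14283
20712 = 1·14283 + 6429
14283 = 2·6429 + 1425
6429 = 4·1425 + 729
1425 = 1·729 + 696
729 = 1·696 + 33
696 = 21·33 + 3
33 = 11·3 + 0
Since gcd = 3 > 1, 7271271 is not a unit mod 16330899.

no inverse exists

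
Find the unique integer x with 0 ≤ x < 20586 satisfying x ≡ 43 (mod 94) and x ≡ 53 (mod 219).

Write x = 43 + 94·k. Then 94·k ≡ 53 − 43 ≡ 10 (mod 219).
Need 94⁻¹ mod 219. Extended Euclid on (219, 94):
219 = 2·94 + 31
94 = 3·31 + 1
31 = 31·1 + 0
Back-substitute:
1 = 94 − 3·31
1 = −3·219 + 7·94
94⁻¹ ≡ 7 (mod 219), so k ≡ 7·10 ≡ 70 (mod 219).
x = 43 + 94·70 = 6623.

6623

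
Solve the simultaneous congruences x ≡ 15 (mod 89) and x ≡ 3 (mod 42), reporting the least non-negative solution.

549

Write x = 15 + 89·k. Then 89·k ≡ 3 − 15 ≡ 30 (mod 42).
Need 89⁻¹ mod 42. Extended Euclid on (42, 5):
42 = 8*5 + 2
5 = 2*2 + 1
2 = 2*1 + 0
Back-substitute:
1 = 5 − 2·2
1 = −2·42 + 17·5
89⁻¹ ≡ 17 (mod 42), so k ≡ 17·30 ≡ 6 (mod 42).
x = 15 + 89·6 = 549.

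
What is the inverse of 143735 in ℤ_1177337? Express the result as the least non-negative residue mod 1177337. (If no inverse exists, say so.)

813549

Extended Euclidean algorithm:
1177337 = 8×143735 + 27457
143735 = 5×27457 + 6450
27457 = 4×6450 + 1657
6450 = 3×1657 + 1479
1657 = 1×1479 + 178
1479 = 8×178 + 55
178 = 3×55 + 13
55 = 4×13 + 3
13 = 4×3 + 1
3 = 3×1 + 0
Since gcd(143735, 1177337) = 1, back-substitute to write 1 as a combination:
1 = 13 − 4·3
1 = −4·55 + 17·13
1 = 17·178 − 55·55
1 = −55·1479 + 457·178
1 = 457·1657 − 512·1479
1 = −512·6450 + 1993·1657
1 = 1993·27457 − 8484·6450
1 = −8484·143735 + 44413·27457
1 = 44413·1177337 − 363788·143735
Thus 143735·(-363788) ≡ 1 (mod 1177337); reducing, -363788 mod 1177337 = 813549.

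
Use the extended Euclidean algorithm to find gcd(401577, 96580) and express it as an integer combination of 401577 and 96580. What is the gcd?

11

Apply Euclid's algorithm to 401577 and 96580:
401577 = 4×96580 + 15257
96580 = 6×15257 + 5038
15257 = 3×5038 + 143
5038 = 35×143 + 33
143 = 4×33 + 11
33 = 3×11 + 0
gcd(401577, 96580) = 11.
Express as a combination:
11 = 143 − 4·33
11 = −4·5038 + 141·143
11 = 141·15257 − 427·5038
11 = −427·96580 + 2703·15257
11 = 2703·401577 − 11239·96580
So 11 = (2703)·401577 + (-11239)·96580.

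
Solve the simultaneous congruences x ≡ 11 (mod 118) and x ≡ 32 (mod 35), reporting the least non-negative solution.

Write x = 11 + 118·k. Then 118·k ≡ 32 − 11 ≡ 21 (mod 35).
Need 118⁻¹ mod 35. Extended Euclid on (35, 13):
35 = 2*13 + 9
13 = 1*9 + 4
9 = 2*4 + 1
4 = 4*1 + 0
Back-substitute:
1 = 9 − 2·4
1 = −2·13 + 3·9
1 = 3·35 − 8·13
118⁻¹ ≡ 27 (mod 35), so k ≡ 27·21 ≡ 7 (mod 35).
x = 11 + 118·7 = 837.

837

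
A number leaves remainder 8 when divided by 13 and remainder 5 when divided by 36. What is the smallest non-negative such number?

437

Write x = 8 + 13·k. Then 13·k ≡ 5 − 8 ≡ 33 (mod 36).
Need 13⁻¹ mod 36. Extended Euclid on (36, 13):
36 = 2×13 + 10
13 = 1×10 + 3
10 = 3×3 + 1
3 = 3×1 + 0
Back-substitute:
1 = 10 − 3·3
1 = −3·13 + 4·10
1 = 4·36 − 11·13
13⁻¹ ≡ 25 (mod 36), so k ≡ 25·33 ≡ 33 (mod 36).
x = 8 + 13·33 = 437.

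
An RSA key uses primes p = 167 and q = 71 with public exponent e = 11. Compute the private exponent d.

φ(n) = (p−1)(q−1) = 166·70 = 11620.
Need d with 11·d ≡ 1 (mod 11620). Apply the extended Euclidean algorithm:
11620 = 1056×11 + 4
11 = 2×4 + 3
4 = 1×3 + 1
3 = 3×1 + 0
Back-substitute:
1 = 4 − 3
1 = −11 + 3·4
1 = 3·11620 − 3169·11
So 11·(-3169) ≡ 1 (mod 11620), hence d ≡ -3169 ≡ 8451 (mod 11620).

8451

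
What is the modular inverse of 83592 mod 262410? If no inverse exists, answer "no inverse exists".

no inverse exists

Euclidean algorithm on 262410, 83592:
262410 = 3*83592 + 11634
83592 = 7*11634 + 2154
11634 = 5*2154 + 864
2154 = 2*864 + 426
864 = 2*426 + 12
426 = 35*12 + 6
12 = 2*6 + 0
Since gcd = 6 > 1, 83592 is not a unit mod 262410.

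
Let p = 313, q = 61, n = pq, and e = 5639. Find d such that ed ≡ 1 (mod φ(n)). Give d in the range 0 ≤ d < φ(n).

φ(n) = (p−1)(q−1) = 312·60 = 18720.
Need d with 5639·d ≡ 1 (mod 18720). Apply the extended Euclidean algorithm:
18720 = 3×5639 + 1803
5639 = 3×1803 + 230
1803 = 7×230 + 193
230 = 1×193 + 37
193 = 5×37 + 8
37 = 4×8 + 5
8 = 1×5 + 3
5 = 1×3 + 2
3 = 1×2 + 1
2 = 2×1 + 0
Back-substitute:
1 = 3 − 2
1 = −5 + 2·3
1 = 2·8 − 3·5
1 = −3·37 + 14·8
1 = 14·193 − 73·37
1 = −73·230 + 87·193
1 = 87·1803 − 682·230
1 = −682·5639 + 2133·1803
1 = 2133·18720 − 7081·5639
So 5639·(-7081) ≡ 1 (mod 18720), hence d ≡ -7081 ≡ 11639 (mod 18720).

11639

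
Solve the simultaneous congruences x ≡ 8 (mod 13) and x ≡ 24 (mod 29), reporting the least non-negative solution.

372

Write x = 8 + 13·k. Then 13·k ≡ 24 − 8 ≡ 16 (mod 29).
Need 13⁻¹ mod 29. Extended Euclid on (29, 13):
29 = 2×13 + 3
13 = 4×3 + 1
3 = 3×1 + 0
Back-substitute:
1 = 13 − 4·3
1 = −4·29 + 9·13
13⁻¹ ≡ 9 (mod 29), so k ≡ 9·16 ≡ 28 (mod 29).
x = 8 + 13·28 = 372.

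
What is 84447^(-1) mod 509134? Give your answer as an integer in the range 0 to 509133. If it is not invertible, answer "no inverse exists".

Apply the Euclidean algorithm to 509134 and 84447:
509134 = 6×84447 + 2452
84447 = 34×2452 + 1079
2452 = 2×1079 + 294
1079 = 3×294 + 197
294 = 1×197 + 97
197 = 2×97 + 3
97 = 32×3 + 1
3 = 3×1 + 0
The gcd is 1. Working backward:
1 = 97 − 32·3
1 = −32·197 + 65·97
1 = 65·294 − 97·197
1 = −97·1079 + 356·294
1 = 356·2452 − 809·1079
1 = −809·84447 + 27862·2452
1 = 27862·509134 − 167981·84447
Thus 84447·(-167981) ≡ 1 (mod 509134); reducing, -167981 mod 509134 = 341153.

341153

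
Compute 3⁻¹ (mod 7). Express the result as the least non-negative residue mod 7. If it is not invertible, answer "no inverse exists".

5

Extended Euclidean algorithm:
7 = 2*3 + 1
3 = 3*1 + 0
The gcd is 1. Working backward:
1 = 7 − 2·3
Hence 3⁻¹ ≡ -2 ≡ 5 (mod 7).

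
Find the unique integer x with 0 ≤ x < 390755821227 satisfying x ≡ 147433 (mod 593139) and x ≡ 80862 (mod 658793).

1732706452

Write x = 147433 + 593139·k. Then 593139·k ≡ 80862 − 147433 ≡ 592222 (mod 658793).
Need 593139⁻¹ mod 658793. Extended Euclid on (658793, 593139):
658793 = 1*593139 + 65654
593139 = 9*65654 + 2253
65654 = 29*2253 + 317
2253 = 7*317 + 34
317 = 9*34 + 11
34 = 3*11 + 1
11 = 11*1 + 0
Back-substitute:
1 = 34 − 3·11
1 = −3·317 + 28·34
1 = 28·2253 − 199·317
1 = −199·65654 + 5799·2253
1 = 5799·593139 − 52390·65654
1 = −52390·658793 + 58189·593139
593139⁻¹ ≡ 58189 (mod 658793), so k ≡ 58189·592222 ≡ 2921 (mod 658793).
x = 147433 + 593139·2921 = 1732706452.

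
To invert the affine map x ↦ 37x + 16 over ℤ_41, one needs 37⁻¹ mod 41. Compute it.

Run Euclid on (41, 37):
41 = 1×37 + 4
37 = 9×4 + 1
4 = 4×1 + 0
Since gcd(37, 41) = 1, back-substitute to write 1 as a combination:
1 = 37 − 9·4
1 = −9·41 + 10·37
So 37·10 ≡ 1 (mod 41).

10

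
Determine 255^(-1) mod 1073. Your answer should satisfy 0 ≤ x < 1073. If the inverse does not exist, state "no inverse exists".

Run Euclid on (1073, 255):
1073 = 4·255 + 53
255 = 4·53 + 43
53 = 1·43 + 10
43 = 4·10 + 3
10 = 3·3 + 1
3 = 3·1 + 0
The gcd is 1. Working backward:
1 = 10 − 3·3
1 = −3·43 + 13·10
1 = 13·53 − 16·43
1 = −16·255 + 77·53
1 = 77·1073 − 324·255
Hence 255⁻¹ ≡ -324 ≡ 749 (mod 1073).

749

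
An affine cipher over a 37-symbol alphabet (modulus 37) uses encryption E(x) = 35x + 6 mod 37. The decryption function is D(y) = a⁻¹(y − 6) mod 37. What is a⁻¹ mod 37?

18

gcd(37, 35) by repeated division:
37 = 1*35 + 2
35 = 17*2 + 1
2 = 2*1 + 0
gcd = 1, so the inverse exists. Back-substitute:
1 = 35 − 17·2
1 = −17·37 + 18·35
So 35·18 ≡ 1 (mod 37).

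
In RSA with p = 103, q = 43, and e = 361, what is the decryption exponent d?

φ(n) = (p−1)(q−1) = 102·42 = 4284.
Need d with 361·d ≡ 1 (mod 4284). Apply the extended Euclidean algorithm:
4284 = 11*361 + 313
361 = 1*313 + 48
313 = 6*48 + 25
48 = 1*25 + 23
25 = 1*23 + 2
23 = 11*2 + 1
2 = 2*1 + 0
Back-substitute:
1 = 23 − 11·2
1 = −11·25 + 12·23
1 = 12·48 − 23·25
1 = −23·313 + 150·48
1 = 150·361 − 173·313
1 = −173·4284 + 2053·361
So 361·2053 ≡ 1 (mod 4284), hence d = 2053.

2053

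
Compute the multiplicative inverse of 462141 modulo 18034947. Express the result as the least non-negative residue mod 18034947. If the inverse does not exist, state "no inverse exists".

no inverse exists

Euclidean algorithm on 18034947, 462141:
18034947 = 39×462141 + 11448
462141 = 40×11448 + 4221
11448 = 2×4221 + 3006
4221 = 1×3006 + 1215
3006 = 2×1215 + 576
1215 = 2×576 + 63
576 = 9×63 + 9
63 = 7×9 + 0
The gcd is 9, not 1, hence no inverse exists.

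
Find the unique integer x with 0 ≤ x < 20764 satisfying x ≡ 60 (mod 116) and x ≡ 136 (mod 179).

Write x = 60 + 116·k. Then 116·k ≡ 136 − 60 ≡ 76 (mod 179).
Need 116⁻¹ mod 179. Extended Euclid on (179, 116):
179 = 1*116 + 63
116 = 1*63 + 53
63 = 1*53 + 10
53 = 5*10 + 3
10 = 3*3 + 1
3 = 3*1 + 0
Back-substitute:
1 = 10 − 3·3
1 = −3·53 + 16·10
1 = 16·63 − 19·53
1 = −19·116 + 35·63
1 = 35·179 − 54·116
116⁻¹ ≡ 125 (mod 179), so k ≡ 125·76 ≡ 13 (mod 179).
x = 60 + 116·13 = 1568.

1568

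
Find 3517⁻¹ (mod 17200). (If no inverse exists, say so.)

gcd(17200, 3517) by repeated division:
17200 = 4·3517 + 3132
3517 = 1·3132 + 385
3132 = 8·385 + 52
385 = 7·52 + 21
52 = 2·21 + 10
21 = 2·10 + 1
10 = 10·1 + 0
The gcd is 1. Working backward:
1 = 21 − 2·10
1 = −2·52 + 5·21
1 = 5·385 − 37·52
1 = −37·3132 + 301·385
1 = 301·3517 − 338·3132
1 = −338·17200 + 1653·3517
So 3517·1653 ≡ 1 (mod 17200).

1653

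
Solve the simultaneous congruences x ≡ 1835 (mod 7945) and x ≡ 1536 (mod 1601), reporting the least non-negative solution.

Write x = 1835 + 7945·k. Then 7945·k ≡ 1536 − 1835 ≡ 1302 (mod 1601).
Need 7945⁻¹ mod 1601. Extended Euclid on (1601, 1541):
1601 = 1·1541 + 60
1541 = 25·60 + 41
60 = 1·41 + 19
41 = 2·19 + 3
19 = 6·3 + 1
3 = 3·1 + 0
Back-substitute:
1 = 19 − 6·3
1 = −6·41 + 13·19
1 = 13·60 − 19·41
1 = −19·1541 + 488·60
1 = 488·1601 − 507·1541
7945⁻¹ ≡ 1094 (mod 1601), so k ≡ 1094·1302 ≡ 1099 (mod 1601).
x = 1835 + 7945·1099 = 8733390.

8733390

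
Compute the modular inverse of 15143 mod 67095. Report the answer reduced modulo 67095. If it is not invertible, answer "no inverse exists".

37307

Extended Euclidean algorithm:
67095 = 4·15143 + 6523
15143 = 2·6523 + 2097
6523 = 3·2097 + 232
2097 = 9·232 + 9
232 = 25·9 + 7
9 = 1·7 + 2
7 = 3·2 + 1
2 = 2·1 + 0
gcd = 1, so the inverse exists. Back-substitute:
1 = 7 − 3·2
1 = −3·9 + 4·7
1 = 4·232 − 103·9
1 = −103·2097 + 931·232
1 = 931·6523 − 2896·2097
1 = −2896·15143 + 6723·6523
1 = 6723·67095 − 29788·15143
Thus 15143·(-29788) ≡ 1 (mod 67095); reducing, -29788 mod 67095 = 37307.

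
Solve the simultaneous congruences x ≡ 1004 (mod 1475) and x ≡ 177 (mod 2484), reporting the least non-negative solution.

318129

Write x = 1004 + 1475·k. Then 1475·k ≡ 177 − 1004 ≡ 1657 (mod 2484).
Need 1475⁻¹ mod 2484. Extended Euclid on (2484, 1475):
2484 = 1*1475 + 1009
1475 = 1*1009 + 466
1009 = 2*466 + 77
466 = 6*77 + 4
77 = 19*4 + 1
4 = 4*1 + 0
Back-substitute:
1 = 77 − 19·4
1 = −19·466 + 115·77
1 = 115·1009 − 249·466
1 = −249·1475 + 364·1009
1 = 364·2484 − 613·1475
1475⁻¹ ≡ 1871 (mod 2484), so k ≡ 1871·1657 ≡ 215 (mod 2484).
x = 1004 + 1475·215 = 318129.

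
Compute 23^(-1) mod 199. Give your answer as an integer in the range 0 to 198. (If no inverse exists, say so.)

26

gcd(199, 23) by repeated division:
199 = 8·23 + 15
23 = 1·15 + 8
15 = 1·8 + 7
8 = 1·7 + 1
7 = 7·1 + 0
The gcd is 1. Working backward:
1 = 8 − 7
1 = −15 + 2·8
1 = 2·23 − 3·15
1 = −3·199 + 26·23
So 23·26 ≡ 1 (mod 199).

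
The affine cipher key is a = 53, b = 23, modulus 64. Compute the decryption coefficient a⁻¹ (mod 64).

Apply the Euclidean algorithm to 64 and 53:
64 = 1×53 + 11
53 = 4×11 + 9
11 = 1×9 + 2
9 = 4×2 + 1
2 = 2×1 + 0
The gcd is 1. Working backward:
1 = 9 − 4·2
1 = −4·11 + 5·9
1 = 5·53 − 24·11
1 = −24·64 + 29·53
So 53·29 ≡ 1 (mod 64).

29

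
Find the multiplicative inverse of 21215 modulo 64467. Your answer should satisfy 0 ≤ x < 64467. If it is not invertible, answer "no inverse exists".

gcd(64467, 21215) by repeated division:
64467 = 3·21215 + 822
21215 = 25·822 + 665
822 = 1·665 + 157
665 = 4·157 + 37
157 = 4·37 + 9
37 = 4·9 + 1
9 = 9·1 + 0
gcd = 1, so the inverse exists. Back-substitute:
1 = 37 − 4·9
1 = −4·157 + 17·37
1 = 17·665 − 72·157
1 = −72·822 + 89·665
1 = 89·21215 − 2297·822
1 = −2297·64467 + 6980·21215
So 21215·6980 ≡ 1 (mod 64467).

6980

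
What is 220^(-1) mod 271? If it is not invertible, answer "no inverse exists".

gcd(271, 220) by repeated division:
271 = 1·220 + 51
220 = 4·51 + 16
51 = 3·16 + 3
16 = 5·3 + 1
3 = 3·1 + 0
The gcd is 1. Working backward:
1 = 16 − 5·3
1 = −5·51 + 16·16
1 = 16·220 − 69·51
1 = −69·271 + 85·220
So 220·85 ≡ 1 (mod 271).

85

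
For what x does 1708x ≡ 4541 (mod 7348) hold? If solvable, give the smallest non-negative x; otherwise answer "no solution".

gcd(1708, 7348):
7348 = 4·1708 + 516
1708 = 3·516 + 160
516 = 3·160 + 36
160 = 4·36 + 16
36 = 2·16 + 4
16 = 4·4 + 0
gcd = 4, but 4 ∤ 4541, so the congruence has no solution.

no solution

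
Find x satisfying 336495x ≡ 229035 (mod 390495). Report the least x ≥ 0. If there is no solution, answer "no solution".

First find gcd(336495, 390495):
390495 = 1*336495 + 54000
336495 = 6*54000 + 12495
54000 = 4*12495 + 4020
12495 = 3*4020 + 435
4020 = 9*435 + 105
435 = 4*105 + 15
105 = 7*15 + 0
gcd = 15 and 15 | 229035, so solutions exist. Divide through by 15: 22433x ≡ 15269 (mod 26033).
Now find 22433⁻¹ mod 26033:
26033 = 1×22433 + 3600
22433 = 6×3600 + 833
3600 = 4×833 + 268
833 = 3×268 + 29
268 = 9×29 + 7
29 = 4×7 + 1
7 = 7×1 + 0
Back-substitute:
1 = 29 − 4·7
1 = −4·268 + 37·29
1 = 37·833 − 115·268
1 = −115·3600 + 497·833
1 = 497·22433 − 3097·3600
1 = −3097·26033 + 3594·22433
So 22433⁻¹ ≡ 3594 (mod 26033).
Then x ≡ 3594·15269 ≡ 25255 (mod 26033); the smallest non-negative solution is x = 25255.

25255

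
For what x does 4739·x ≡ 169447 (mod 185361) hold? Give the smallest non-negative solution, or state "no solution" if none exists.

67742

First find gcd(4739, 185361):
185361 = 39*4739 + 540
4739 = 8*540 + 419
540 = 1*419 + 121
419 = 3*121 + 56
121 = 2*56 + 9
56 = 6*9 + 2
9 = 4*2 + 1
2 = 2*1 + 0
gcd = 1, so a unique solution mod 185361 exists.
Back-substitute for the Bézout coefficients:
1 = 9 − 4·2
1 = −4·56 + 25·9
1 = 25·121 − 54·56
1 = −54·419 + 187·121
1 = 187·540 − 241·419
1 = −241·4739 + 2115·540
1 = 2115·185361 − 82726·4739
So 4739·(-82726) ≡ 1 (mod 185361), giving 4739⁻¹ ≡ 102635.
x ≡ 4739⁻¹·169447 ≡ 102635·169447 ≡ 67742 (mod 185361).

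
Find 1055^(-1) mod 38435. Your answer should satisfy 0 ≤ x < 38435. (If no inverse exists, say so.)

no inverse exists

Euclidean algorithm on 38435, 1055:
38435 = 36×1055 + 455
1055 = 2×455 + 145
455 = 3×145 + 20
145 = 7×20 + 5
20 = 4×5 + 0
gcd(1055, 38435) = 5 ≠ 1, so 1055 has no multiplicative inverse modulo 38435.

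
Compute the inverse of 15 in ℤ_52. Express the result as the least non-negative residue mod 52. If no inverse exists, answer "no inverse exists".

7

Run Euclid on (52, 15):
52 = 3×15 + 7
15 = 2×7 + 1
7 = 7×1 + 0
The gcd is 1. Working backward:
1 = 15 − 2·7
1 = −2·52 + 7·15
So 15·7 ≡ 1 (mod 52).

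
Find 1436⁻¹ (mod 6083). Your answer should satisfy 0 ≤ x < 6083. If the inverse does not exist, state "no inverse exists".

Apply the Euclidean algorithm to 6083 and 1436:
6083 = 4·1436 + 339
1436 = 4·339 + 80
339 = 4·80 + 19
80 = 4·19 + 4
19 = 4·4 + 3
4 = 1·3 + 1
3 = 3·1 + 0
The gcd is 1. Working backward:
1 = 4 − 3
1 = −19 + 5·4
1 = 5·80 − 21·19
1 = −21·339 + 89·80
1 = 89·1436 − 377·339
1 = −377·6083 + 1597·1436
So 1436·1597 ≡ 1 (mod 6083).

1597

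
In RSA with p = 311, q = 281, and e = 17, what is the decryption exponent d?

φ(n) = (p−1)(q−1) = 310·280 = 86800.
Need d with 17·d ≡ 1 (mod 86800). Apply the extended Euclidean algorithm:
86800 = 5105·17 + 15
17 = 1·15 + 2
15 = 7·2 + 1
2 = 2·1 + 0
Back-substitute:
1 = 15 − 7·2
1 = −7·17 + 8·15
1 = 8·86800 − 40847·17
So 17·(-40847) ≡ 1 (mod 86800), hence d ≡ -40847 ≡ 45953 (mod 86800).

45953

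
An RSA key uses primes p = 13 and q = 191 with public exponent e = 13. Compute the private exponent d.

877

φ(n) = (p−1)(q−1) = 12·190 = 2280.
Need d with 13·d ≡ 1 (mod 2280). Apply the extended Euclidean algorithm:
2280 = 175×13 + 5
13 = 2×5 + 3
5 = 1×3 + 2
3 = 1×2 + 1
2 = 2×1 + 0
Back-substitute:
1 = 3 − 2
1 = −5 + 2·3
1 = 2·13 − 5·5
1 = −5·2280 + 877·13
So 13·877 ≡ 1 (mod 2280), hence d = 877.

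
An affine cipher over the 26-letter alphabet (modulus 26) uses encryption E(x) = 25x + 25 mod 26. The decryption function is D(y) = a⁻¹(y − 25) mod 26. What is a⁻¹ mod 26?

25

Extended Euclidean algorithm:
26 = 1·25 + 1
25 = 25·1 + 0
Since gcd(25, 26) = 1, back-substitute to write 1 as a combination:
1 = 26 − 25
Hence 25⁻¹ ≡ -1 ≡ 25 (mod 26).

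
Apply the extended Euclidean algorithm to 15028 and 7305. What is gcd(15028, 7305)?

1

Repeated division:
15028 = 2·7305 + 418
7305 = 17·418 + 199
418 = 2·199 + 20
199 = 9·20 + 19
20 = 1·19 + 1
19 = 19·1 + 0
gcd(15028, 7305) = 1.
Express as a combination:
1 = 20 − 19
1 = −199 + 10·20
1 = 10·418 − 21·199
1 = −21·7305 + 367·418
1 = 367·15028 − 755·7305
So 1 = (367)·15028 + (-755)·7305.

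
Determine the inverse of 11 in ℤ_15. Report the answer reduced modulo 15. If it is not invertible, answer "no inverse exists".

11

gcd(15, 11) by repeated division:
15 = 1·11 + 4
11 = 2·4 + 3
4 = 1·3 + 1
3 = 3·1 + 0
The gcd is 1. Working backward:
1 = 4 − 3
1 = −11 + 3·4
1 = 3·15 − 4·11
Hence 11⁻¹ ≡ -4 ≡ 11 (mod 15).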